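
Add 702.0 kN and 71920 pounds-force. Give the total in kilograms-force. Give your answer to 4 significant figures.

702.0 kN = 71584.1 kgf and 71920 lbf = 32622.4 kgf.
71584.1 + 32622.4 ≈ 104200 kgf.

104200 kilograms-force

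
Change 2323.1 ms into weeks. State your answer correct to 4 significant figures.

1 ms = 1.65344 × 10^-9 wk.
So 2323.1 × 1.65344 × 10^-9 ≈ 3.841 × 10^-6 wk.

3.841 × 10^-6 wk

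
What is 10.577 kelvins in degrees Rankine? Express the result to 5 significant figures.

19.039 °R

°R = K × 9/5.
Applying the formula gives 19.039 °R.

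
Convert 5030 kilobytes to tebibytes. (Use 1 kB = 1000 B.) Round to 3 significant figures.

4.57 × 10^-6 tebibytes

1 kilobyte = 9.09495 × 10^-10 TiB.
Thus 5030 × 9.09495 × 10^-10 ≈ 4.57 × 10^-6 TiB.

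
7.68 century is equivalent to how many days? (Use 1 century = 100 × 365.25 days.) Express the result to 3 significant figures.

281000 d

1 century = 36525.0 days.
Then 7.68 × 36525.0 ≈ 281000 d.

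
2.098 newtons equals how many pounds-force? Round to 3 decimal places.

0.472 lbf

1 N = 0.224809 lbf.
Thus 2.098 × 0.224809 ≈ 0.472 lbf.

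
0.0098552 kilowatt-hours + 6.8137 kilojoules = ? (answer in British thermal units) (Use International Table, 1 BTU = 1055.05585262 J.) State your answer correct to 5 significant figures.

0.0098552 kWh = 33.6273 BTU and 6.8137 kJ = 6.45814 BTU.
33.6273 + 6.45814 ≈ 40.085 BTU.

40.085 BTU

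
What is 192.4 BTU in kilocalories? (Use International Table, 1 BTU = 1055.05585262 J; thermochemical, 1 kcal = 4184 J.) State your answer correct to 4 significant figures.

48.52 kcal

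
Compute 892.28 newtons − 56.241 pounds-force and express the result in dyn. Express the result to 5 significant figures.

892.28 N = 8.92280e+7 dyn and 56.241 lbf = 2.50172e+7 dyn.
8.92280e+7 − 2.50172e+7 ≈ 6.4211e+7 dyn.

6.4211e+7 dynes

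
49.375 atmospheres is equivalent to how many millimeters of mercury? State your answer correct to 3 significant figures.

37500 mmHg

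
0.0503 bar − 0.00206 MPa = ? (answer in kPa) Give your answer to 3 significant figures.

2.97 kilopascals

0.0503 bar = 5.03000 kPa and 0.00206 MPa = 2.06000 kPa.
5.03000 − 2.06000 ≈ 2.97 kPa.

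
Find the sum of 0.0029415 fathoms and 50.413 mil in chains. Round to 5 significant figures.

0.0029415 fathom = 0.000267409 chain and 50.413 mil = 6.36528 × 10^-5 chain.
0.000267409 + 6.36528 × 10^-5 ≈ 0.00033106 chain.

0.00033106 chain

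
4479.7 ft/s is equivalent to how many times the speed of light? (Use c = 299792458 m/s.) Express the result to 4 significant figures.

1 ft/s = 1.01670 × 10^-9 c.
Then 4479.7 × 1.01670 × 10^-9 ≈ 4.555 × 10^-6 c.

4.555 × 10^-6 c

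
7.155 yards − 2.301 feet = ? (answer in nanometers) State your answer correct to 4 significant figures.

5.841 × 10^9 nm

7.155 yd = 6.54253 × 10^9 nm and 2.301 ft = 7.01345 × 10^8 nm.
6.54253 × 10^9 − 7.01345 × 10^8 ≈ 5.841 × 10^9 nm.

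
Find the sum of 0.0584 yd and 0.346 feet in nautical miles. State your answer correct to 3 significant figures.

0.0584 yd = 2.88342e-5 nmi and 0.346 ft = 5.69443e-5 nmi.
2.88342e-5 + 5.69443e-5 ≈ 8.58e-5 nmi.

8.58e-5 nautical miles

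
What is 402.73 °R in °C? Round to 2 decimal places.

°R = (°C + 273.15) × 9/5.
Applying the formula gives -49.41 °C.

-49.41 degrees Celsius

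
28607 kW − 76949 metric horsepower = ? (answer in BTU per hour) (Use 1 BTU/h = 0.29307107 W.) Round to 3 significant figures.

28607 kW = 9.76111e+7 BTU/h and 76949 PS = 1.93113e+8 BTU/h.
9.76111e+7 − 1.93113e+8 ≈ -9.55e+7 BTU/h.

-9.55e+7 BTU/h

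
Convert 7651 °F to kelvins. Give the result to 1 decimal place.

4505.9 kelvins

K = (°F + 459.67) × 5/9.
Applying the formula gives 4505.9 K.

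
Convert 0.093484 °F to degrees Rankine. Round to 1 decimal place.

°R = °F + 459.67.
Applying the formula gives 459.8 °R.

459.8 °R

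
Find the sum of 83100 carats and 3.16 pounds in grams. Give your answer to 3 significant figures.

18100 grams

83100 ct = 16620.0 g and 3.16 lb = 1433.35 g.
16620.0 + 1433.35 ≈ 18100 g.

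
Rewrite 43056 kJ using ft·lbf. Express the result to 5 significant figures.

1 kJ = 737.562 ft·lbf.
So 43056 × 737.562 ≈ 3.1756 × 10^7 ft·lbf.

3.1756 × 10^7 foot-pounds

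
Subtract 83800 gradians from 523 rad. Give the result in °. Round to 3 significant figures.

-45500 °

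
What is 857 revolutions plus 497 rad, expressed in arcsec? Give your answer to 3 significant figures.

1.21e+9 arcseconds

857 rev = 1.11067e+9 arcsec and 497 rad = 1.02514e+8 arcsec.
1.11067e+9 + 1.02514e+8 ≈ 1.21e+9 arcsec.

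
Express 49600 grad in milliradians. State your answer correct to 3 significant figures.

779000 mrad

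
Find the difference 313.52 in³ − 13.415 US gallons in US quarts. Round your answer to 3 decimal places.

313.52 in³ = 5.42892 US qt and 13.415 US gal = 53.6600 US qt.
5.42892 − 53.6600 ≈ -48.231 US qt.

-48.231 US qt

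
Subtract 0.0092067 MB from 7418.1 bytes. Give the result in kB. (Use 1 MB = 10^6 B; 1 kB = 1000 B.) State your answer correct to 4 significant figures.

-1.789 kB

7418.1 B = 7.41810 kB and 0.0092067 MB = 9.20670 kB.
7.41810 − 9.20670 ≈ -1.789 kB.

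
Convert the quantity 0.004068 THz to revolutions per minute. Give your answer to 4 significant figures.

2.441e+11 rpm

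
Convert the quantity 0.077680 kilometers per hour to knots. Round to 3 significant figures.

1 km/h = 0.539957 knots.
Then 0.077680 × 0.539957 ≈ 0.0419 kn.

0.0419 kn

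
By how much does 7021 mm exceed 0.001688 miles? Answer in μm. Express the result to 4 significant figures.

4.304e+6 μm

7021 mm = 7.02100e+6 μm and 0.001688 mi = 2.71657e+6 μm.
7.02100e+6 − 2.71657e+6 ≈ 4.304e+6 μm.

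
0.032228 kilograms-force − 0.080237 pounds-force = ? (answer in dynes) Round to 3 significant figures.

0.032228 kgf = 31604.9 dyn and 0.080237 lbf = 35691.2 dyn.
31604.9 − 35691.2 ≈ -4090 dyn.

-4090 dyn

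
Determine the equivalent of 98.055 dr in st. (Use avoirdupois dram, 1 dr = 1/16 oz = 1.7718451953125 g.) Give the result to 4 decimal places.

0.0274 st

1 dr = 0.000279018 stone.
Thus 98.055 × 0.000279018 ≈ 0.0274 st.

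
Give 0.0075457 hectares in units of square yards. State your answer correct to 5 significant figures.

90.246 yd²

1 hectare = 11959.9 square yards.
So 0.0075457 × 11959.9 ≈ 90.246 yd².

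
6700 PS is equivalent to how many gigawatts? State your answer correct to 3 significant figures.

0.00493 GW

1 PS = 7.35499 × 10^-7 gigawatts.
Then 6700 × 7.35499 × 10^-7 ≈ 0.00493 GW.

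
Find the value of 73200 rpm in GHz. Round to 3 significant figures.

1.22e-6 GHz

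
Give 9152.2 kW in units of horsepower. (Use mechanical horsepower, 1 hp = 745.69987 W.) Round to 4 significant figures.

1 kW = 1.34102 horsepower.
Thus 9152.2 × 1.34102 ≈ 12270 hp.

12270 horsepower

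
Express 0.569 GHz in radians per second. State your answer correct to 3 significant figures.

1 GHz = 6.28319e+9 radians per second.
Thus 0.569 × 6.28319e+9 ≈ 3.58e+9 rad/s.

3.58e+9 rad/s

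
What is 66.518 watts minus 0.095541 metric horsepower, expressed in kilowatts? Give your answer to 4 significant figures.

-0.003752 kilowatts

66.518 W = 0.0665180 kW and 0.095541 PS = 0.0702703 kW.
0.0665180 − 0.0702703 ≈ -0.003752 kW.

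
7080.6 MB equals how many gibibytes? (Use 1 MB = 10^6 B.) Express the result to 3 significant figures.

6.59 gibibytes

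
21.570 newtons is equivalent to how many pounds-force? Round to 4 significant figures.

4.849 lbf

1 newton = 0.224809 pounds-force.
So 21.570 × 0.224809 ≈ 4.849 lbf.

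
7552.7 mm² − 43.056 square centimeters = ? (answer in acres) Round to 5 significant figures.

7552.7 mm² = 1.866313 × 10^-6 acre and 43.056 cm² = 1.063937 × 10^-6 acre.
1.866313 × 10^-6 − 1.063937 × 10^-6 ≈ 8.0238 × 10^-7 acre.

8.0238 × 10^-7 acres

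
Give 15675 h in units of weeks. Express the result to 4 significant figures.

93.30 wk

1 hour = 0.00595238 wk.
Then 15675 × 0.00595238 ≈ 93.30 wk.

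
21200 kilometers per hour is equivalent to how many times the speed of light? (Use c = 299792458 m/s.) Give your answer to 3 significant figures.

1 km/h = 9.26567 × 10^-10 c.
Thus 21200 × 9.26567 × 10^-10 ≈ 1.96 × 10^-5 c.

1.96 × 10^-5 times the speed of light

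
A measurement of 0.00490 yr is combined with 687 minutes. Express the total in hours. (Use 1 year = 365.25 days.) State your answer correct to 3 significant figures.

0.00490 yr = 42.9534 h and 687 min = 11.4500 h.
42.9534 + 11.4500 ≈ 54.4 h.

54.4 h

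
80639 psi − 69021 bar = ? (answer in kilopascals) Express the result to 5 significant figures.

-6.3461e+6 kPa

80639 psi = 555986 kPa and 69021 bar = 6.90210e+6 kPa.
555986 − 6.90210e+6 ≈ -6.3461e+6 kPa.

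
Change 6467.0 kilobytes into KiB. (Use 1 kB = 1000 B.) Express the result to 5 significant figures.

6315.4 kibibytes

1 kB = 0.9765625 kibibytes.
Thus 6467.0 × 0.9765625 ≈ 6315.4 KiB.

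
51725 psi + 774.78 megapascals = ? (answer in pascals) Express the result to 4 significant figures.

1.131 × 10^9 Pa

51725 psi = 3.56631 × 10^8 Pa and 774.78 MPa = 7.74780 × 10^8 Pa.
3.56631 × 10^8 + 7.74780 × 10^8 ≈ 1.131 × 10^9 Pa.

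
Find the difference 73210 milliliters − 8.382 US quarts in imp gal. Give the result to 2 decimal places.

14.36 imp gal

73210 mL = 16.1039 imp gal and 8.382 US qt = 1.74487 imp gal.
16.1039 − 1.74487 ≈ 14.36 imp gal.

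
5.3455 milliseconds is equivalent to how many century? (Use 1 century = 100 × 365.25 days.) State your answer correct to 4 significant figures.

1.694e-12 centuries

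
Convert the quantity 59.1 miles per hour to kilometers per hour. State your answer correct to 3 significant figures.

1 mile per hour = 1.60934 km/h.
So 59.1 × 1.60934 ≈ 95.1 km/h.

95.1 kilometers per hour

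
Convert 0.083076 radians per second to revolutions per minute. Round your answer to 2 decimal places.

0.79 rpm

1 radian per second = 9.54930 revolutions per minute.
Then 0.083076 × 9.54930 ≈ 0.79 rpm.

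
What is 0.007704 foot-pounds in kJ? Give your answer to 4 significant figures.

1.045e-5 kilojoules

1 ft·lbf = 0.00135582 kJ.
Thus 0.007704 × 0.00135582 ≈ 1.045e-5 kJ.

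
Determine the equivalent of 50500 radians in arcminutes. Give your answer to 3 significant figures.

1.74 × 10^8 arcminutes

1 radian = 3437.75 arcmin.
Thus 50500 × 3437.75 ≈ 1.74 × 10^8 arcmin.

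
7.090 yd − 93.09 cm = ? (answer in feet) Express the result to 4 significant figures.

7.090 yd = 21.2700 ft and 93.09 cm = 3.05413 ft.
21.2700 − 3.05413 ≈ 18.22 ft.

18.22 ft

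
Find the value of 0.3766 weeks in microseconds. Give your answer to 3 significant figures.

1 week = 6.04800 × 10^11 μs.
So 0.3766 × 6.04800 × 10^11 ≈ 2.28 × 10^11 μs.

2.28 × 10^11 μs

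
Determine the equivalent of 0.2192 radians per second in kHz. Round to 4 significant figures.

1 rad/s = 0.000159155 kilohertz.
0.2192 × 0.000159155 ≈ 3.489 × 10^-5 kHz.

3.489 × 10^-5 kilohertz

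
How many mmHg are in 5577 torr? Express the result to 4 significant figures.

5577 millimeters of mercury

1 torr = 1.00000 millimeters of mercury.
So 5577 × 1.00000 ≈ 5577 mmHg.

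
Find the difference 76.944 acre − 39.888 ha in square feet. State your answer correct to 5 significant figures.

-941830 square feet

76.944 acre = 3.35168 × 10^6 ft² and 39.888 ha = 4.29351 × 10^6 ft².
3.35168 × 10^6 − 4.29351 × 10^6 ≈ -941830 ft².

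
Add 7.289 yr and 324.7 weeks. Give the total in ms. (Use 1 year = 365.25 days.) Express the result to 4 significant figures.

4.264e+11 milliseconds

7.289 yr = 2.30023e+11 ms and 324.7 wk = 1.96379e+11 ms.
2.30023e+11 + 1.96379e+11 ≈ 4.264e+11 ms.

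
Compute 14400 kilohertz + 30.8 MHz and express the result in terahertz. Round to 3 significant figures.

14400 kHz = 1.44000 × 10^-5 THz and 30.8 MHz = 3.08000 × 10^-5 THz.
1.44000 × 10^-5 + 3.08000 × 10^-5 ≈ 4.52 × 10^-5 THz.

4.52 × 10^-5 THz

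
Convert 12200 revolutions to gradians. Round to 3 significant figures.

1 revolution = 400.000 grad.
Then 12200 × 400.000 ≈ 4.88e+6 grad.

4.88e+6 grad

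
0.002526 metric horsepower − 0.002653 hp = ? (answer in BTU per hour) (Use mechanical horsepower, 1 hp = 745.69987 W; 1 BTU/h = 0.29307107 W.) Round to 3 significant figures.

0.002526 PS = 6.33932 BTU/h and 0.002653 hp = 6.75038 BTU/h.
6.33932 − 6.75038 ≈ -0.411 BTU/h.

-0.411 BTU/h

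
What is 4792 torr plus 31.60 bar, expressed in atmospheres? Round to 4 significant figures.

37.49 atmospheres

4792 torr = 6.30526 atm and 31.60 bar = 31.1868 atm.
6.30526 + 31.1868 ≈ 37.49 atm.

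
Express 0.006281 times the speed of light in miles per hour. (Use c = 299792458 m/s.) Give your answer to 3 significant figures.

4.21 × 10^6 mph

1 speed of light = 6.70617 × 10^8 mph.
0.006281 × 6.70617 × 10^8 ≈ 4.21 × 10^6 mph.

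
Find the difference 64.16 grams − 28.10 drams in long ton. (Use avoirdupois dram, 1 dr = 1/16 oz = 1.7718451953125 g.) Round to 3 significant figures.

64.16 g = 6.31467 × 10^-5 long ton and 28.10 dr = 4.90025 × 10^-5 long ton.
6.31467 × 10^-5 − 4.90025 × 10^-5 ≈ 1.41 × 10^-5 long ton.

1.41 × 10^-5 long tons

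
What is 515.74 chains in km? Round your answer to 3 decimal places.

10.375 km

1 chain = 0.0201168 km.
Thus 515.74 × 0.0201168 ≈ 10.375 km.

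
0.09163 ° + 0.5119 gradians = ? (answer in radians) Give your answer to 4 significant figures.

0.009640 rad

0.09163 ° = 0.00159925 rad and 0.5119 grad = 0.00804091 rad.
0.00159925 + 0.00804091 ≈ 0.009640 rad.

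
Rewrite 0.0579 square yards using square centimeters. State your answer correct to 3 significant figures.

1 yd² = 8361.27 cm².
Thus 0.0579 × 8361.27 ≈ 484 cm².

484 square centimeters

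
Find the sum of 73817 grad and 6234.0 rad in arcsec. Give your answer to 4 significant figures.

1.525e+9 arcseconds

73817 grad = 2.39167e+8 arcsec and 6234.0 rad = 1.28585e+9 arcsec.
2.39167e+8 + 1.28585e+9 ≈ 1.525e+9 arcsec.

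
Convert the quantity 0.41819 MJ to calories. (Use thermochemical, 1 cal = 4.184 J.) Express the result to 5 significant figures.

1 MJ = 239006 cal.
Thus 0.41819 × 239006 ≈ 99950 cal.

99950 cal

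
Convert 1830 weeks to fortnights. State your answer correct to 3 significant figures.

915 fortnight

1 week = 0.500000 fortnight.
Thus 1830 × 0.500000 ≈ 915 fortnight.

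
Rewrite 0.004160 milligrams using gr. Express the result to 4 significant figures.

6.420e-5 gr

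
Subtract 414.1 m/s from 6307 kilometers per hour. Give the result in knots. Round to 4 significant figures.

6307 km/h = 3405.51 kn and 414.1 m/s = 804.946 kn.
3405.51 − 804.946 ≈ 2601 kn.

2601 kn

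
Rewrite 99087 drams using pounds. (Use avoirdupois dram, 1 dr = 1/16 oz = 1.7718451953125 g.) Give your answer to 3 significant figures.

387 lb

1 dram = 0.00390625 lb.
Then 99087 × 0.00390625 ≈ 387 lb.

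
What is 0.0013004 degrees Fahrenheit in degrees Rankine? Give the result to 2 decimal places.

459.67 degrees Rankine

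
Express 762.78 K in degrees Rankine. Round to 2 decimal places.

1373.00 degrees Rankine

°R = K × 9/5.
Applying the formula gives 1373.00 °R.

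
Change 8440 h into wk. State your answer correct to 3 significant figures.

50.2 wk

1 hour = 0.00595238 weeks.
Then 8440 × 0.00595238 ≈ 50.2 wk.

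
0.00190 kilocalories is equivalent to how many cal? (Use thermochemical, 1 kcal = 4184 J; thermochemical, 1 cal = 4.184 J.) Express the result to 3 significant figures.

1 kcal = 1000.00 cal.
So 0.00190 × 1000.00 ≈ 1.90 cal.

1.90 cal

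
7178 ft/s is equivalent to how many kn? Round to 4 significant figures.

4253 kn

1 ft/s = 0.592484 kn.
So 7178 × 0.592484 ≈ 4253 kn.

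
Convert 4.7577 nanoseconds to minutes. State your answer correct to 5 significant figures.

7.9295e-11 minutes

1 nanosecond = 1.66667e-11 minutes.
So 4.7577 × 1.66667e-11 ≈ 7.9295e-11 min.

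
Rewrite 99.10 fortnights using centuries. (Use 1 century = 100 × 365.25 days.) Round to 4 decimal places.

0.0380 centuries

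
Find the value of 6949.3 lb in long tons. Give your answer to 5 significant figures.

1 lb = 0.000446429 long tons.
Thus 6949.3 × 0.000446429 ≈ 3.1024 long ton.

3.1024 long tons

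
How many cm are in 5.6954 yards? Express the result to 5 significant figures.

1 yd = 91.4400 cm.
So 5.6954 × 91.4400 ≈ 520.79 cm.

520.79 cm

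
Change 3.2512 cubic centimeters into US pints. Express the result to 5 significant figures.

0.0068710 US pt

1 cm³ = 0.00211338 US pt.
Then 3.2512 × 0.00211338 ≈ 0.0068710 US pt.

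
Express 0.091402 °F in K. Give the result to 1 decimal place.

255.4 K

K = (°F + 459.67) × 5/9.
Applying the formula gives 255.4 K.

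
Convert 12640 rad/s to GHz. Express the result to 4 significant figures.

2.012 × 10^-6 gigahertz

1 rad/s = 1.59155 × 10^-10 gigahertz.
Thus 12640 × 1.59155 × 10^-10 ≈ 2.012 × 10^-6 GHz.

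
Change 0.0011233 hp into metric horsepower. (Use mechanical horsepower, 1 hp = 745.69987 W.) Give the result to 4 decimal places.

0.0011 PS

1 horsepower = 1.01387 PS.
0.0011233 × 1.01387 ≈ 0.0011 PS.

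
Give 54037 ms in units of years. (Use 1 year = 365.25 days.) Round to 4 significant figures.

1 ms = 3.16881e-11 years.
Thus 54037 × 3.16881e-11 ≈ 1.712e-6 yr.

1.712e-6 yr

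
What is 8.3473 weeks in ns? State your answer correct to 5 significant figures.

1 week = 6.04800e+14 nanoseconds.
8.3473 × 6.04800e+14 ≈ 5.0484e+15 ns.

5.0484e+15 ns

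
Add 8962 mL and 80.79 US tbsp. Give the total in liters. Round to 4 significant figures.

8962 mL = 8.96200 L and 80.79 US tbsp = 1.19462 L.
8.96200 + 1.19462 ≈ 10.16 L.

10.16 L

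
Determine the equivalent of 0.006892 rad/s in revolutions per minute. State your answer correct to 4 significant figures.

0.06581 rpm

1 radian per second = 9.54930 rpm.
0.006892 × 9.54930 ≈ 0.06581 rpm.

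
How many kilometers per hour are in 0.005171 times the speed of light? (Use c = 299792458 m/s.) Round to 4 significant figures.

5.581 × 10^6 kilometers per hour

1 speed of light = 1.07925 × 10^9 km/h.
So 0.005171 × 1.07925 × 10^9 ≈ 5.581 × 10^6 km/h.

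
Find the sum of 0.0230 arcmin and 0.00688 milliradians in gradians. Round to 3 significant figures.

0.000864 grad

0.0230 arcmin = 0.000425926 grad and 0.00688 mrad = 0.000437994 grad.
0.000425926 + 0.000437994 ≈ 0.000864 grad.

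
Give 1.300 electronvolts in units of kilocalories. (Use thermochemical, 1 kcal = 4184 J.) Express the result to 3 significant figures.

4.98 × 10^-23 kilocalories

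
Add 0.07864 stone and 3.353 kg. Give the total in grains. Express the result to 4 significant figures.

59450 gr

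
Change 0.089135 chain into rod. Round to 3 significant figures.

0.357 rod

1 chain = 4.00000 rods.
So 0.089135 × 4.00000 ≈ 0.357 rod.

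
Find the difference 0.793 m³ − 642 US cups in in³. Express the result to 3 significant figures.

39100 cubic inches

0.793 m³ = 48391.83 in³ and 642 US cup = 9268.875 in³.
48391.83 − 9268.875 ≈ 39100 in³.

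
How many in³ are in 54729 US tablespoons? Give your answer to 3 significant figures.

49400 in³

1 US tablespoon = 0.902344 cubic inches.
Thus 54729 × 0.902344 ≈ 49400 in³.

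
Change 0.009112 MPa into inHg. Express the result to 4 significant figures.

2.691 inHg

1 MPa = 295.300 inches of mercury.
Thus 0.009112 × 295.300 ≈ 2.691 inHg.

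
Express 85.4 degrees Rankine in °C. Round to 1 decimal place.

-225.7 °C

°R = (°C + 273.15) × 9/5.
Applying the formula gives -225.7 °C.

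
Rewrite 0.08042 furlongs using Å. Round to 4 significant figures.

1 furlong = 2.01168 × 10^12 angstroms.
0.08042 × 2.01168 × 10^12 ≈ 1.618 × 10^11 Å.

1.618 × 10^11 Å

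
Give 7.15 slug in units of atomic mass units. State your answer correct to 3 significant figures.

6.28 × 10^28 u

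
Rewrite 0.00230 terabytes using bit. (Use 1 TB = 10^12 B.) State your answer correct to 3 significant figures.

1.84e+10 bits

1 terabyte = 8.00000e+12 bit.
So 0.00230 × 8.00000e+12 ≈ 1.84e+10 bit.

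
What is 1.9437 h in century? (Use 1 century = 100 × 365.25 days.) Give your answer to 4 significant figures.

2.217 × 10^-6 century

1 h = 1.14077 × 10^-6 century.
1.9437 × 1.14077 × 10^-6 ≈ 2.217 × 10^-6 century.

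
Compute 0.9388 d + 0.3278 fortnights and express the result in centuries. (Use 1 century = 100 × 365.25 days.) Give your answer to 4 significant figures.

0.9388 d = 2.57029e-5 century and 0.3278 fortnight = 0.000125645 century.
2.57029e-5 + 0.000125645 ≈ 0.0001513 century.

0.0001513 century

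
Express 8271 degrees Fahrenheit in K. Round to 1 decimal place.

4850.4 K

K = (°F + 459.67) × 5/9.
Applying the formula gives 4850.4 K.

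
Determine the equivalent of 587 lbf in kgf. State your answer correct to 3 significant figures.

266 kgf

1 lbf = 0.453592 kgf.
Then 587 × 0.453592 ≈ 266 kgf.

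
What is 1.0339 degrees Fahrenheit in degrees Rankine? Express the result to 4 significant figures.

460.7 degrees Rankine

°R = °F + 459.67.
Applying the formula gives 460.7 °R.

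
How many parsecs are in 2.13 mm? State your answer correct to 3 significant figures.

1 mm = 3.24078 × 10^-20 pc.
2.13 × 3.24078 × 10^-20 ≈ 6.90 × 10^-20 pc.

6.90 × 10^-20 parsecs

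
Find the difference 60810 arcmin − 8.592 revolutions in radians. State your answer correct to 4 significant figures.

-36.30 radians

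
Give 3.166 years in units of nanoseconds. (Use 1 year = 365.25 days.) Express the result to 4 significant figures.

9.991 × 10^16 nanoseconds

1 year = 3.15576 × 10^16 ns.
Thus 3.166 × 3.15576 × 10^16 ≈ 9.991 × 10^16 ns.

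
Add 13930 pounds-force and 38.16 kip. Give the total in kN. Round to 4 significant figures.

13930 lbf = 61.9637 kN and 38.16 kip = 169.744 kN.
61.9637 + 169.744 ≈ 231.7 kN.

231.7 kN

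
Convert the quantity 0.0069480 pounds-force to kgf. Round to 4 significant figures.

1 pound-force = 0.453592 kgf.
Thus 0.0069480 × 0.453592 ≈ 0.003152 kgf.

0.003152 kilograms-force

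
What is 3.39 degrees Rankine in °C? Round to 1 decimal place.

°R = (°C + 273.15) × 9/5.
Applying the formula gives -271.3 °C.

-271.3 °C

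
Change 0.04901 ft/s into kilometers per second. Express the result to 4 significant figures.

1.494 × 10^-5 km/s

1 foot per second = 0.000304800 kilometers per second.
Thus 0.04901 × 0.000304800 ≈ 1.494 × 10^-5 km/s.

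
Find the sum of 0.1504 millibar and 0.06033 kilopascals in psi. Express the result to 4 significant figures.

0.01093 pounds per square inch

0.1504 mbar = 0.00218137 psi and 0.06033 kPa = 0.00875013 psi.
0.00218137 + 0.00875013 ≈ 0.01093 psi.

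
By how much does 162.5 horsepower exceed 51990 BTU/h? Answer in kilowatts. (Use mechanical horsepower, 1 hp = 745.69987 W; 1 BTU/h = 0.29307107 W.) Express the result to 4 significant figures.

162.5 hp = 121.176 kW and 51990 BTU/h = 15.2368 kW.
121.176 − 15.2368 ≈ 105.9 kW.

105.9 kW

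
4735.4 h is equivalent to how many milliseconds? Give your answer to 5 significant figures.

1.7047e+10 ms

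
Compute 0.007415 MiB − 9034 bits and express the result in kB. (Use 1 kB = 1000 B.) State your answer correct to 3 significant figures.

0.007415 MiB = 7.77519 kB and 9034 bit = 1.12925 kB.
7.77519 − 1.12925 ≈ 6.65 kB.

6.65 kilobytes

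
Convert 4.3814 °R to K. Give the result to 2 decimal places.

2.43 kelvins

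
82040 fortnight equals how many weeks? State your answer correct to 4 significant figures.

164100 weeks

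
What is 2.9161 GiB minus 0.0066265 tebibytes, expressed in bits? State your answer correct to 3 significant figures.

-3.32 × 10^10 bits

2.9161 GiB = 2.50491 × 10^10 bit and 0.0066265 TiB = 5.82873 × 10^10 bit.
2.50491 × 10^10 − 5.82873 × 10^10 ≈ -3.32 × 10^10 bit.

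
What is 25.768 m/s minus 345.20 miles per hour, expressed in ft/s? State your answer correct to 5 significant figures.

25.768 m/s = 84.5407 ft/s and 345.20 mph = 506.293 ft/s.
84.5407 − 506.293 ≈ -421.75 ft/s.

-421.75 feet per second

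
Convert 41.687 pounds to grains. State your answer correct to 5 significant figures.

1 lb = 7000.00 gr.
Then 41.687 × 7000.00 ≈ 291810 gr.

291810 gr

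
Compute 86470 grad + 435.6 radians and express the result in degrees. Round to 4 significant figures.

86470 grad = 77823.0 ° and 435.6 rad = 24958.0 °.
77823.0 + 24958.0 ≈ 102800 °.

102800 °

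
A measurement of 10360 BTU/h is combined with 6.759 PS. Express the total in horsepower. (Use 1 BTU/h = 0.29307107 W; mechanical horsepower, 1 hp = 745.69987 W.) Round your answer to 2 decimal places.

10.74 hp

10360 BTU/h = 4.07163 hp and 6.759 PS = 6.66654 hp.
4.07163 + 6.66654 ≈ 10.74 hp.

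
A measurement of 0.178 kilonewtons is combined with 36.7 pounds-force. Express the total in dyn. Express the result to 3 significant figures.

3.41 × 10^7 dynes

0.178 kN = 1.78000 × 10^7 dyn and 36.7 lbf = 1.63250 × 10^7 dyn.
1.78000 × 10^7 + 1.63250 × 10^7 ≈ 3.41 × 10^7 dyn.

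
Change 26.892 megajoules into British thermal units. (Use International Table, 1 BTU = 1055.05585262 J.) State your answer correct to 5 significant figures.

25489 British thermal units

1 megajoule = 947.817 BTU.
Thus 26.892 × 947.817 ≈ 25489 BTU.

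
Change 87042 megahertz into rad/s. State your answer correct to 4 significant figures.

5.469 × 10^11 rad/s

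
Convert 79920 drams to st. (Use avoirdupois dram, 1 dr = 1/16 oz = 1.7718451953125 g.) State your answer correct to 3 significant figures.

22.3 st

1 dram = 0.000279018 stone.
79920 × 0.000279018 ≈ 22.3 st.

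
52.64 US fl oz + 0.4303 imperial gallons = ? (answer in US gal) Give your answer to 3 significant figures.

0.928 US gallons

52.64 US fl oz = 0.411250 US gal and 0.4303 imp gal = 0.516769 US gal.
0.411250 + 0.516769 ≈ 0.928 US gal.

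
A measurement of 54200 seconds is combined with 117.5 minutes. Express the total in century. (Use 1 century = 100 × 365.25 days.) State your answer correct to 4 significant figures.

1.941 × 10^-5 century

54200 s = 1.71749 × 10^-5 century and 117.5 min = 2.23401 × 10^-6 century.
1.71749 × 10^-5 + 2.23401 × 10^-6 ≈ 1.941 × 10^-5 century.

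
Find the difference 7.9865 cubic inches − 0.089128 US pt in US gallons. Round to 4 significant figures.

7.9865 in³ = 0.0345736 US gal and 0.089128 US pt = 0.0111410 US gal.
0.0345736 − 0.0111410 ≈ 0.02343 US gal.

0.02343 US gal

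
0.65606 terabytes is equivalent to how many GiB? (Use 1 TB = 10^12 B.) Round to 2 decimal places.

1 terabyte = 931.323 GiB.
0.65606 × 931.323 ≈ 611.00 GiB.

611.00 gibibytes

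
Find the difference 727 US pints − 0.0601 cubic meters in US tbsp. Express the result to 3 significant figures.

727 US pt = 23264.0 US tbsp and 0.0601 m³ = 4064.45 US tbsp.
23264.0 − 4064.45 ≈ 19200 US tbsp.

19200 US tbsp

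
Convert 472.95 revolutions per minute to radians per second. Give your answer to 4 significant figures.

49.53 rad/s

1 rpm = 0.104720 rad/s.
472.95 × 0.104720 ≈ 49.53 rad/s.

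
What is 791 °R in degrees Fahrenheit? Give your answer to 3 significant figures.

331 °F

°R = °F + 459.67.
Applying the formula gives 331 °F.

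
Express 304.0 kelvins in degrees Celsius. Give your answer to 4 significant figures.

K = °C + 273.15.
Applying the formula gives 30.85 °C.

30.85 °C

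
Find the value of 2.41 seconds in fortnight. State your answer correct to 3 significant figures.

1 second = 8.26720 × 10^-7 fortnights.
So 2.41 × 8.26720 × 10^-7 ≈ 1.99 × 10^-6 fortnight.

1.99 × 10^-6 fortnight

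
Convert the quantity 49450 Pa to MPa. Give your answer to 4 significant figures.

0.04945 MPa

1 pascal = 1.00000e-6 MPa.
So 49450 × 1.00000e-6 ≈ 0.04945 MPa.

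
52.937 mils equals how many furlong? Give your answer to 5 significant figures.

1 mil = 1.26263 × 10^-7 furlong.
52.937 × 1.26263 × 10^-7 ≈ 6.6840 × 10^-6 furlong.

6.6840 × 10^-6 furlongs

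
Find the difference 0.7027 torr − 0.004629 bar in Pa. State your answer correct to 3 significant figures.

-369 pascals

0.7027 torr = 93.6856 Pa and 0.004629 bar = 462.900 Pa.
93.6856 − 462.900 ≈ -369 Pa.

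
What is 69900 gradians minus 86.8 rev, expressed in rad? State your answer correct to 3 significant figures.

69900 grad = 1097.99 rad and 86.8 rev = 545.380 rad.
1097.99 − 545.380 ≈ 553 rad.

553 rad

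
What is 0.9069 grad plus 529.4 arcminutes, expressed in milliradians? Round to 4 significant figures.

0.9069 grad = 14.2456 mrad and 529.4 arcmin = 153.996 mrad.
14.2456 + 153.996 ≈ 168.2 mrad.

168.2 milliradians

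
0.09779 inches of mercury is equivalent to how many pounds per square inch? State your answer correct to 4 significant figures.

1 inch of mercury = 0.491154 psi.
Thus 0.09779 × 0.491154 ≈ 0.04803 psi.

0.04803 pounds per square inch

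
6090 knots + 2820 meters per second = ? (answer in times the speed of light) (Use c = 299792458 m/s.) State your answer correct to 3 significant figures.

6090 kn = 1.04505e-5 c and 2820 m/s = 9.40651e-6 c.
1.04505e-5 + 9.40651e-6 ≈ 1.99e-5 c.

1.99e-5 c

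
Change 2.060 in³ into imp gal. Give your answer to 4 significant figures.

0.007426 imperial gallons

1 in³ = 0.00360465 imp gal.
So 2.060 × 0.00360465 ≈ 0.007426 imp gal.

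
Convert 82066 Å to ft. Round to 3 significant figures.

1 angstrom = 3.28084e-10 feet.
82066 × 3.28084e-10 ≈ 2.69e-5 ft.

2.69e-5 feet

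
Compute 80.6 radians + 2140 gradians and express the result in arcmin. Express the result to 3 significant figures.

80.6 rad = 277082 arcmin and 2140 grad = 115560 arcmin.
277082 + 115560 ≈ 393000 arcmin.

393000 arcminutes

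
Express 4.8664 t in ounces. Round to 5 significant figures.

1 t = 35274.0 ounces.
4.8664 × 35274.0 ≈ 171660 oz.

171660 ounces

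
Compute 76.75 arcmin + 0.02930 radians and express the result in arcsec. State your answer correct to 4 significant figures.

10650 arcsec

76.75 arcmin = 4605.00 arcsec and 0.02930 rad = 6043.56 arcsec.
4605.00 + 6043.56 ≈ 10650 arcsec.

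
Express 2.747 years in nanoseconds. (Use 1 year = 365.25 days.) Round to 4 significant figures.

8.669e+16 nanoseconds

1 year = 3.15576e+16 ns.
Then 2.747 × 3.15576e+16 ≈ 8.669e+16 ns.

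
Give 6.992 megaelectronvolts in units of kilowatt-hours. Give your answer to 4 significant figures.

1 MeV = 4.45049e-20 kilowatt-hours.
6.992 × 4.45049e-20 ≈ 3.112e-19 kWh.

3.112e-19 kWh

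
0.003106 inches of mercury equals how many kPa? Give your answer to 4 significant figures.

0.01052 kPa

1 inch of mercury = 3.38639 kPa.
Then 0.003106 × 3.38639 ≈ 0.01052 kPa.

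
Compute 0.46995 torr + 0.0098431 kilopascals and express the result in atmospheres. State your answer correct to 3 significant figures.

0.000715 atmospheres

0.46995 torr = 0.000618355 atm and 0.0098431 kPa = 9.71438 × 10^-5 atm.
0.000618355 + 9.71438 × 10^-5 ≈ 0.000715 atm.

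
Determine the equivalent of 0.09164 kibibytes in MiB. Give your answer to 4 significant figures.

8.949e-5 mebibytes

1 kibibyte = 0.0009765625 MiB.
Thus 0.09164 × 0.0009765625 ≈ 8.949e-5 MiB.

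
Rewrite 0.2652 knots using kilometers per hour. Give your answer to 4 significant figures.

0.4912 km/h

1 knot = 1.85200 kilometers per hour.
So 0.2652 × 1.85200 ≈ 0.4912 km/h.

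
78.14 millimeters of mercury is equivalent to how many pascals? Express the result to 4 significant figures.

1 mmHg = 133.322 Pa.
78.14 × 133.322 ≈ 10420 Pa.

10420 pascals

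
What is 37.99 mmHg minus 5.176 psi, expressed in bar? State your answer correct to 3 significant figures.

37.99 mmHg = 0.0506492 bar and 5.176 psi = 0.356873 bar.
0.0506492 − 0.356873 ≈ -0.306 bar.

-0.306 bar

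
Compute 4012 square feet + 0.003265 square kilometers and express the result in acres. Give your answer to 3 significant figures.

0.899 acre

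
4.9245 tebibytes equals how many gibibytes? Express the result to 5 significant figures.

5042.7 GiB

1 tebibyte = 1024.00 gibibytes.
So 4.9245 × 1024.00 ≈ 5042.7 GiB.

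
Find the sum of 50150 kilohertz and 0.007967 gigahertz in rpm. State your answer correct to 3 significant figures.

3.49e+9 rpm

50150 kHz = 3.00900e+9 rpm and 0.007967 GHz = 4.78020e+8 rpm.
3.00900e+9 + 4.78020e+8 ≈ 3.49e+9 rpm.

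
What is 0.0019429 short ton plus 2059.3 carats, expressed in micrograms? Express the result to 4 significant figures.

2.174 × 10^9 μg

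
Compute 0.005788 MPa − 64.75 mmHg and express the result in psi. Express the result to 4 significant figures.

0.005788 MPa = 0.839478 psi and 64.75 mmHg = 1.25206 psi.
0.839478 − 1.25206 ≈ -0.4126 psi.

-0.4126 pounds per square inch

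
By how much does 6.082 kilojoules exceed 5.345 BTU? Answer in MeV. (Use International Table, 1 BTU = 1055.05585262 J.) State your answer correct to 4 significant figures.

2.763e+15 MeV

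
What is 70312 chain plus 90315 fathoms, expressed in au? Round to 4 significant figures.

1.056e-5 au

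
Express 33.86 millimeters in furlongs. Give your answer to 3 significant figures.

0.000168 furlong

1 millimeter = 4.97097 × 10^-6 furlongs.
So 33.86 × 4.97097 × 10^-6 ≈ 0.000168 furlong.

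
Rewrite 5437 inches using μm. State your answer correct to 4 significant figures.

1.381 × 10^8 micrometers

1 in = 25400.0 μm.
So 5437 × 25400.0 ≈ 1.381 × 10^8 μm.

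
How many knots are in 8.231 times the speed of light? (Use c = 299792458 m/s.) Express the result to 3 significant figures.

4.80 × 10^9 kn

1 speed of light = 5.82750 × 10^8 kn.
8.231 × 5.82750 × 10^8 ≈ 4.80 × 10^9 kn.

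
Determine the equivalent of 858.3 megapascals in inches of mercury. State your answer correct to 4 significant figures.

253500 inHg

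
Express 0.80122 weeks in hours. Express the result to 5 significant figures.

134.60 hours

1 wk = 168.000 h.
Then 0.80122 × 168.000 ≈ 134.60 h.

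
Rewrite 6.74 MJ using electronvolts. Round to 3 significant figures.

1 MJ = 6.24151e+24 eV.
Thus 6.74 × 6.24151e+24 ≈ 4.21e+25 eV.

4.21e+25 electronvolts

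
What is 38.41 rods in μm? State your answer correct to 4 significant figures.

1 rod = 5.02920 × 10^6 micrometers.
So 38.41 × 5.02920 × 10^6 ≈ 1.932 × 10^8 μm.

1.932 × 10^8 μm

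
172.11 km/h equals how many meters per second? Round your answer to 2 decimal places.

47.81 m/s

1 km/h = 0.277778 m/s.
Then 172.11 × 0.277778 ≈ 47.81 m/s.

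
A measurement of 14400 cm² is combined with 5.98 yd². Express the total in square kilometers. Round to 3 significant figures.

14400 cm² = 1.44000e-6 km² and 5.98 yd² = 5.00004e-6 km².
1.44000e-6 + 5.00004e-6 ≈ 6.44e-6 km².

6.44e-6 square kilometers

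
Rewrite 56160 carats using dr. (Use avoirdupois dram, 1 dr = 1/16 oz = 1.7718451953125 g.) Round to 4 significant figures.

1 carat = 0.112877 dr.
So 56160 × 0.112877 ≈ 6339 dr.

6339 dr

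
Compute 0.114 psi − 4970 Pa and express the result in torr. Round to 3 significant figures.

0.114 psi = 5.89550 torr and 4970 Pa = 37.2781 torr.
5.89550 − 37.2781 ≈ -31.4 torr.

-31.4 torr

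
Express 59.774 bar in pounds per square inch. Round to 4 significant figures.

866.9 pounds per square inch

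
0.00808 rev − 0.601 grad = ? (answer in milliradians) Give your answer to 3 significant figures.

41.3 mrad

0.00808 rev = 50.7681 mrad and 0.601 grad = 9.44049 mrad.
50.7681 − 9.44049 ≈ 41.3 mrad.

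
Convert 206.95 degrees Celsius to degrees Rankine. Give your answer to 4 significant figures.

864.2 degrees Rankine

°R = (°C + 273.15) × 9/5.
Applying the formula gives 864.2 °R.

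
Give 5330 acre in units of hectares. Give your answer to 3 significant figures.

2160 hectares

1 acre = 0.404686 ha.
Then 5330 × 0.404686 ≈ 2160 ha.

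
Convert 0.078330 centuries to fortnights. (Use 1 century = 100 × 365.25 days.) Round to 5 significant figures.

204.36 fortnight

1 century = 2608.93 fortnights.
Then 0.078330 × 2608.93 ≈ 204.36 fortnight.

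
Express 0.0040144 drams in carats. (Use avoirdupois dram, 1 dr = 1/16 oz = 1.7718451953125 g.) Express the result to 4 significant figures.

0.03556 carats

1 dram = 8.85923 ct.
Then 0.0040144 × 8.85923 ≈ 0.03556 ct.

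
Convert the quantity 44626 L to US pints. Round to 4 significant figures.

94310 US pt

1 liter = 2.11338 US pt.
Thus 44626 × 2.11338 ≈ 94310 US pt.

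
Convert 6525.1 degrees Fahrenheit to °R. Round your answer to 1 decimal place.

°R = °F + 459.67.
Applying the formula gives 6984.8 °R.

6984.8 degrees Rankine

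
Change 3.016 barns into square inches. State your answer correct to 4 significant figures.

4.675e-25 in²

1 barn = 1.55000e-25 in².
So 3.016 × 1.55000e-25 ≈ 4.675e-25 in².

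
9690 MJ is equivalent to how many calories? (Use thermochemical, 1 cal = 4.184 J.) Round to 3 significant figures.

2.32 × 10^9 cal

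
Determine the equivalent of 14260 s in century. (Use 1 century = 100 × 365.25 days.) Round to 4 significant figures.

4.519e-6 century

1 s = 3.16881e-10 century.
So 14260 × 3.16881e-10 ≈ 4.519e-6 century.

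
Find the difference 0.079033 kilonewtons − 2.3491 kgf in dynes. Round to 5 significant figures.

0.079033 kN = 7.90330e+6 dyn and 2.3491 kgf = 2.30368e+6 dyn.
7.90330e+6 − 2.30368e+6 ≈ 5.5996e+6 dyn.

5.5996e+6 dyn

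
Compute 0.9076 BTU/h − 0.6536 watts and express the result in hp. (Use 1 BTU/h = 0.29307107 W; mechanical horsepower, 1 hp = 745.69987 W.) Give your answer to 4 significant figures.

-0.0005198 horsepower

0.9076 BTU/h = 0.000356700 hp and 0.6536 W = 0.000876492 hp.
0.000356700 − 0.000876492 ≈ -0.0005198 hp.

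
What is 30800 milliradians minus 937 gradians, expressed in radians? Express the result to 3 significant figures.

16.1 radians

30800 mrad = 30.8000 rad and 937 grad = 14.7184 rad.
30.8000 − 14.7184 ≈ 16.1 rad.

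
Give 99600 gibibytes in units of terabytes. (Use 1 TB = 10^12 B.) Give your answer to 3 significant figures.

107 terabytes

1 gibibyte = 0.00107374 TB.
Thus 99600 × 0.00107374 ≈ 107 TB.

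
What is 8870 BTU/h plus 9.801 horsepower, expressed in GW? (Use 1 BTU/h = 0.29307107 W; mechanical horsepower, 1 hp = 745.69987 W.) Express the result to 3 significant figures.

8870 BTU/h = 2.59954 × 10^-6 GW and 9.801 hp = 7.30860 × 10^-6 GW.
2.59954 × 10^-6 + 7.30860 × 10^-6 ≈ 9.91 × 10^-6 GW.

9.91 × 10^-6 gigawatts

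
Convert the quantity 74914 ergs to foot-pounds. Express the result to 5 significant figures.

0.0055254 ft·lbf

1 erg = 7.37562e-8 foot-pounds.
Then 74914 × 7.37562e-8 ≈ 0.0055254 ft·lbf.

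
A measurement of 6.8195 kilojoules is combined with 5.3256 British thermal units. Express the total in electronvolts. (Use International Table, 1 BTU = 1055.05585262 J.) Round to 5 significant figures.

7.7634e+22 eV

6.8195 kJ = 4.25640e+22 eV and 5.3256 BTU = 3.50698e+22 eV.
4.25640e+22 + 3.50698e+22 ≈ 7.7634e+22 eV.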